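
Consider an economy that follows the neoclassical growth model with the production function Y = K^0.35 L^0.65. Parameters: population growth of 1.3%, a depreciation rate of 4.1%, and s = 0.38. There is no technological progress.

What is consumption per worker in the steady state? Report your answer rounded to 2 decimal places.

c* ≈ 1.77

At the steady state, Δk = 0, so s·k^α = (n + δ)·k.
Rearranging, k^(1−α) = s / (n + δ).
k^0.65 = 0.38 / (0.013 + 0.041) = 0.38 / 0.054 = 7.0370
k* = 7.0370^(1/0.65) ≈ 20.1221
y* = (k*)^α = 20.1221^0.35 ≈ 2.8595
c* = (1 − s)·y* = (1 − 0.38) × 2.8595 ≈ 1.7729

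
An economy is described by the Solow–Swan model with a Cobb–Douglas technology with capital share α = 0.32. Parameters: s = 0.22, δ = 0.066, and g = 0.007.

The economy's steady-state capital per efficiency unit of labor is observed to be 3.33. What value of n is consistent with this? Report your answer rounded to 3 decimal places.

n ≈ 0.024

Steady state requires s·f(k) = (n + g + δ)·k, i.e. s·k^α = (n + g + δ)·k.
So s / (n + g + δ) = (k*)^(1−α) = 3.33^0.68 = 2.2660.
Therefore n + g + δ = s / 2.2660 = 0.22 / 2.2660 = 0.0971, so n = 0.0971 − 0.073 = 0.0241.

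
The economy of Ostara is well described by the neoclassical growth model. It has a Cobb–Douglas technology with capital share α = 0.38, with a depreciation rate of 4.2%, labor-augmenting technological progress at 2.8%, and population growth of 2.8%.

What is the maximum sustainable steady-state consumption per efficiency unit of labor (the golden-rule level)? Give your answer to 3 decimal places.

c_gold ≈ 1.423

At the golden rule, f'(k) = n + g + δ, so α·k^(α−1) = n + g + δ and k_gold = (α/(n + g + δ))^(1/(1−α)).
k_gold = (0.38/0.098)^(1/0.62) = 3.8776^1.6129 ≈ 8.8980
c_gold = f(k_gold) − (n + g + δ)·k_gold = 2.2947 − 0.098×8.8980 ≈ 1.4227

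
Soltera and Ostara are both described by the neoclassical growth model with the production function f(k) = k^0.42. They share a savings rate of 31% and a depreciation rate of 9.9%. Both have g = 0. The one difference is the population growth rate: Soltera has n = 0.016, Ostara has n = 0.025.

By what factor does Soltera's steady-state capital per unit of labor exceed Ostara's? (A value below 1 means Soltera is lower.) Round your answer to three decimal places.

Steady-state k* = [s/(n + δ)]^(1/(1−α)), so the ratio is [ (s_S/(n + δ)_S) / (s_O/(n + δ)_O) ]^1.7241.
s_S/(n + δ)_S = 0.31/0.115 = 2.6957; s_O/(n + δ)_O = 0.31/0.124 = 2.5000.
Ratio = (2.6957/2.5000)^1.7241 = 1.0783^1.7241 ≈ 1.1388

k*_S / k*_O ≈ 1.139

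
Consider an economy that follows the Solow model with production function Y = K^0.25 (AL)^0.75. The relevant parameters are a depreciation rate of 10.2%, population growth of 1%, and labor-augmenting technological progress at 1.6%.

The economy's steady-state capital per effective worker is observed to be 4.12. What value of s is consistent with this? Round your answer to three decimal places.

At the steady state, Δk = 0, so s·k^α = (n + g + δ)·k.
So s / (n + g + δ) = (k*)^(1−α) = 4.12^0.75 = 2.8918.
Therefore s = 2.8918 × (n + g + δ) = 2.8918 × 0.128 = 0.3702.

s ≈ 0.370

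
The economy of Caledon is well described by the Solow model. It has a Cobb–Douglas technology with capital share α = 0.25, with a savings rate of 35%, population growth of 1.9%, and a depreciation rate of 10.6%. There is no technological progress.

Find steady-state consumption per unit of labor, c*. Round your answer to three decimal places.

At the steady state, Δk = 0, so s·k^α = (n + δ)·k.
Rearranging, k^(1−α) = s / (n + δ).
k^0.75 = 0.35 / (0.019 + 0.106) = 0.35 / 0.125 = 2.8000
k* = 2.8000^(1/0.75) ≈ 3.9465
y* = (k*)^α = 3.9465^0.25 ≈ 1.4095
c* = (1 − s)·y* = (1 − 0.35) × 1.4095 ≈ 0.9162

c* = 0.916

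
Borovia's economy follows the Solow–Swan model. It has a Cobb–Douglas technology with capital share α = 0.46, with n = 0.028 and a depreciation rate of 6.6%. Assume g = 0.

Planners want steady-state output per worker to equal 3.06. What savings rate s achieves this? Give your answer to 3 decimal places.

s ≈ 0.349

At the steady state, Δk = 0, so s·k^α = (n + δ)·k.
Since y* = [s/(n + δ)]^(α/(1−α)), we have s/(n + δ) = (y*)^((1−α)/α) = 3.06^1.1739 = 3.7170.
Therefore s = 3.7170 × (n + δ) = 3.7170 × 0.094 = 0.3494.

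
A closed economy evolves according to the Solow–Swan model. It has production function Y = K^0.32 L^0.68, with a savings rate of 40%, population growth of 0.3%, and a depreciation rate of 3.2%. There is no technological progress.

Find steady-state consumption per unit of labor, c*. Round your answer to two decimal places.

c* = 1.89

Steady state requires s·f(k) = (n + δ)·k, i.e. s·k^α = (n + δ)·k.
Rearranging, k^(1−α) = s / (n + δ).
k^0.68 = 0.40 / (0.003 + 0.032) = 0.40 / 0.035 = 11.4286
k* = 11.4286^(1/0.68) ≈ 35.9643
y* = (k*)^α = 35.9643^0.32 ≈ 3.1469
c* = (1 − s)·y* = (1 − 0.40) × 3.1469 ≈ 1.8881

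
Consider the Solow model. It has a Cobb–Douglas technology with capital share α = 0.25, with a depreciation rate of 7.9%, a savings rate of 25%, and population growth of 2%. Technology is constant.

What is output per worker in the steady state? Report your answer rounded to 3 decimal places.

y* ≈ 1.362

In steady state, investment equals break-even investment: s·k^α = (n + δ)·k.
Dividing both sides by k: k^(1−α) = s / (n + δ).
k^0.75 = 0.25 / (0.020 + 0.079) = 0.25 / 0.099 = 2.5253
k* = 2.5253^(1/0.75) ≈ 3.4389
y* = (k*)^α = 3.4389^0.25 ≈ 1.3618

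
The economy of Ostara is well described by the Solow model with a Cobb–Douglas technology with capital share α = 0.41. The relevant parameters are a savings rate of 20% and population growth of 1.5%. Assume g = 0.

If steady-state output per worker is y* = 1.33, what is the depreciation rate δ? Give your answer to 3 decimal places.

In steady state, investment equals break-even investment: s·k^α = (n + δ)·k.
Since y* = [s/(n + δ)]^(α/(1−α)), we have s/(n + δ) = (y*)^((1−α)/α) = 1.33^1.439 = 1.5074.
Therefore n + δ = s / 1.5074 = 0.20 / 1.5074 = 0.1327, so δ = 0.1327 − 0.015 = 0.1177.

δ ≈ 0.118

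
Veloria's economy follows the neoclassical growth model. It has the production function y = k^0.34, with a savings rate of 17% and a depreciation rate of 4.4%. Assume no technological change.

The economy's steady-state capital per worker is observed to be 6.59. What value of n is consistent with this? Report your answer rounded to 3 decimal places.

Steady state requires s·f(k) = (n + δ)·k, i.e. s·k^α = (n + δ)·k.
So s / (n + δ) = (k*)^(1−α) = 6.59^0.66 = 3.4711.
Therefore n + δ = s / 3.4711 = 0.17 / 3.4711 = 0.0490, so n = 0.0490 − 0.044 = 0.0050.

n ≈ 0.005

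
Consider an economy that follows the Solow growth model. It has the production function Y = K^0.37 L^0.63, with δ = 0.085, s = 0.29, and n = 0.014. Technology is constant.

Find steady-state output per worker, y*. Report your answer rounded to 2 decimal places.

y* ≈ 1.88

At the steady state, Δk = 0, so s·k^α = (n + δ)·k.
Dividing both sides by k: k^(1−α) = s / (n + δ).
k^0.63 = 0.29 / (0.014 + 0.085) = 0.29 / 0.099 = 2.9293
k* = 2.9293^(1/0.63) ≈ 5.5067
y* = (k*)^α = 5.5067^0.37 ≈ 1.8799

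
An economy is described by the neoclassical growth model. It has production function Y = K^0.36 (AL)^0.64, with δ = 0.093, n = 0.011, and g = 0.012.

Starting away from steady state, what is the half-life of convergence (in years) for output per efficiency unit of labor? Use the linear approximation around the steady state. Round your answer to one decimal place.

half-life ≈ 9.3 years

Near the steady state the convergence rate is λ = (1 − α)(n + g + δ).
λ = (1 − 0.36) × 0.116 = 0.64 × 0.116 = 0.07424
Half-life = ln 2 / λ = 0.6931 / 0.07424 ≈ 9.34 years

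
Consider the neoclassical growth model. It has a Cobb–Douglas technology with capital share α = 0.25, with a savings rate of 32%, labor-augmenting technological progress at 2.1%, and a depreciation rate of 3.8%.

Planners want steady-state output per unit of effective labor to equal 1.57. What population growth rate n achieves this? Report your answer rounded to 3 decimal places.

In steady state, investment equals break-even investment: s·k^α = (n + g + δ)·k.
Since y* = [s/(n + g + δ)]^(α/(1−α)), we have s/(n + g + δ) = (y*)^((1−α)/α) = 1.57^3 = 3.8699.
Therefore n + g + δ = s / 3.8699 = 0.32 / 3.8699 = 0.0827, so n = 0.0827 − 0.059 = 0.0237.

n ≈ 0.024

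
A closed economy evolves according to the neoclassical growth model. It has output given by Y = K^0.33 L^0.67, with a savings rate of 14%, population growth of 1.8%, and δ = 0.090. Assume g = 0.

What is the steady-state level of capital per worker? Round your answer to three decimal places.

At the steady state, Δk = 0, so s·k^α = (n + δ)·k.
Dividing both sides by k: k^(1−α) = s / (n + δ).
k^0.67 = 0.14 / (0.018 + 0.090) = 0.14 / 0.108 = 1.2963
k* = 1.2963^(1/0.67) ≈ 1.4730

k* ≈ 1.473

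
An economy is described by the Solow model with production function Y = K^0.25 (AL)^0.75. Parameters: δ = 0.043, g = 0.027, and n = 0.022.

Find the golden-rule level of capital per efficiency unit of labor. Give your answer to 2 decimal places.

k_gold ≈ 3.79

The golden rule sets f'(k) = n + g + δ, i.e. α·k^(α−1) = n + g + δ.
So k^(1−α) = α / (n + g + δ) = 0.25 / 0.092 = 2.7174.
k_gold = 2.7174^(1/0.75) ≈ 3.7920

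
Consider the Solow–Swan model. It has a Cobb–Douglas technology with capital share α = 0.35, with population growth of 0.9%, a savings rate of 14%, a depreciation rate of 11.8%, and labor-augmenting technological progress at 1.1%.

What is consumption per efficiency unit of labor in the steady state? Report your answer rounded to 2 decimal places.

Steady state requires s·f(k) = (n + g + δ)·k, i.e. s·k^α = (n + g + δ)·k.
Dividing both sides by k: k^(1−α) = s / (n + g + δ).
k^0.65 = 0.14 / (0.009 + 0.011 + 0.118) = 0.14 / 0.138 = 1.0145
k* = 1.0145^(1/0.65) ≈ 1.0224
y* = (k*)^α = 1.0224^0.35 ≈ 1.0078
c* = (1 − s)·y* = (1 − 0.14) × 1.0078 ≈ 0.8667

c* ≈ 0.87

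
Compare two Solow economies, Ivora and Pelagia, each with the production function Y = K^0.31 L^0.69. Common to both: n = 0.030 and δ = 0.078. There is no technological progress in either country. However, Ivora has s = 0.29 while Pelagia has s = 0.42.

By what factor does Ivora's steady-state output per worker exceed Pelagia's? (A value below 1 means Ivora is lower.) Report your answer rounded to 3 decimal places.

y*_I / y*_P ≈ 0.847

Steady-state y* = [s/(n + δ)]^(α/(1−α)), so the ratio is [ (s_I/(n + δ)_I) / (s_P/(n + δ)_P) ]^0.4493.
s_I/(n + δ)_I = 0.29/0.108 = 2.6852; s_P/(n + δ)_P = 0.42/0.108 = 3.8889.
Ratio = (2.6852/3.8889)^0.4493 = 0.6905^0.4493 ≈ 0.8467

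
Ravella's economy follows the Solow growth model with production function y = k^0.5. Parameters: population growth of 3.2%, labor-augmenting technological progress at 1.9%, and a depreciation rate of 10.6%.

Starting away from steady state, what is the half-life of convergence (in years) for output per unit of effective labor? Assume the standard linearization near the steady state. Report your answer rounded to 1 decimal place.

half-life ≈ 8.8 years

Near the steady state the convergence rate is λ = (1 − α)(n + g + δ).
λ = (1 − 0.5) × 0.157 = 0.5 × 0.157 = 0.0785
Half-life = ln 2 / λ = 0.6931 / 0.0785 ≈ 8.83 years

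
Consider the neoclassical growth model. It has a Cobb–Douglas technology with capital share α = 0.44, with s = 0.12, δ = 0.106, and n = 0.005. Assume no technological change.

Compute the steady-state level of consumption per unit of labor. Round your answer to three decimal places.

At the steady state, Δk = 0, so s·k^α = (n + δ)·k.
Dividing both sides by k: k^(1−α) = s / (n + δ).
k^0.56 = 0.12 / (0.005 + 0.106) = 0.12 / 0.111 = 1.0811
k* = 1.0811^(1/0.56) ≈ 1.1494
y* = (k*)^α = 1.1494^0.44 ≈ 1.0632
c* = (1 − s)·y* = (1 − 0.12) × 1.0632 ≈ 0.9356

c* = 0.936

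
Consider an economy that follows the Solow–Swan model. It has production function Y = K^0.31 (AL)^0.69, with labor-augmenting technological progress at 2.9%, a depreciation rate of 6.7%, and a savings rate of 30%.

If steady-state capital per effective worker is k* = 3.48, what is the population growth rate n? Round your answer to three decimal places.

In steady state, investment equals break-even investment: s·k^α = (n + g + δ)·k.
So s / (n + g + δ) = (k*)^(1−α) = 3.48^0.69 = 2.3642.
Therefore n + g + δ = s / 2.3642 = 0.30 / 2.3642 = 0.1269, so n = 0.1269 − 0.096 = 0.0309.

n ≈ 0.031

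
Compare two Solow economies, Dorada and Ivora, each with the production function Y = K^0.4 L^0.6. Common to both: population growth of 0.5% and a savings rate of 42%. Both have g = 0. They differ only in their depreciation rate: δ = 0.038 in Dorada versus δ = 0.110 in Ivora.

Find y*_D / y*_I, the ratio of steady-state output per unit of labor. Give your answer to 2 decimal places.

Steady-state y* = [s/(n + δ)]^(α/(1−α)), so the ratio is [ (s_D/(n + δ)_D) / (s_I/(n + δ)_I) ]^0.6667.
s_D/(n + δ)_D = 0.42/0.043 = 9.7674; s_I/(n + δ)_I = 0.42/0.115 = 3.6522.
Ratio = (9.7674/3.6522)^0.6667 = 2.6744^0.6667 ≈ 1.9268

y*_D / y*_I ≈ 1.93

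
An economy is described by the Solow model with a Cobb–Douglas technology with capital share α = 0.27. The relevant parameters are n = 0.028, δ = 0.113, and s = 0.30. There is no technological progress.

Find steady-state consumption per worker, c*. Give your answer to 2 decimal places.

c* ≈ 0.93

In steady state, investment equals break-even investment: s·k^α = (n + δ)·k.
Dividing both sides by k: k^(1−α) = s / (n + δ).
k^0.73 = 0.30 / (0.028 + 0.113) = 0.30 / 0.141 = 2.1277
k* = 2.1277^(1/0.73) ≈ 2.8131
y* = (k*)^α = 2.8131^0.27 ≈ 1.3221
c* = (1 − s)·y* = (1 − 0.30) × 1.3221 ≈ 0.9255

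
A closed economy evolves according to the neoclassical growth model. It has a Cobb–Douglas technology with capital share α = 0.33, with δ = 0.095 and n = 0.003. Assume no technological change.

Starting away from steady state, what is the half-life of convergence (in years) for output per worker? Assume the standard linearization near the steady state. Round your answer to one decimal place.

Near the steady state the convergence rate is λ = (1 − α)(n + δ).
λ = (1 − 0.33) × 0.098 = 0.67 × 0.098 = 0.06566
Half-life = ln 2 / λ = 0.6931 / 0.06566 ≈ 10.56 years

t_½ ≈ 10.6 years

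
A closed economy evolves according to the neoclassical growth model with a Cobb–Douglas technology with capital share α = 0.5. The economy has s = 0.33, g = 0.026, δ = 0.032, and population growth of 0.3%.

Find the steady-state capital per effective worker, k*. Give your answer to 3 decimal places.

k* ≈ 29.266

At the steady state, Δk = 0, so s·k^α = (n + g + δ)·k.
Dividing both sides by k: k^(1−α) = s / (n + g + δ).
k^0.5 = 0.33 / (0.003 + 0.026 + 0.032) = 0.33 / 0.061 = 5.4098
k* = 5.4098^(1/0.5) ≈ 29.2659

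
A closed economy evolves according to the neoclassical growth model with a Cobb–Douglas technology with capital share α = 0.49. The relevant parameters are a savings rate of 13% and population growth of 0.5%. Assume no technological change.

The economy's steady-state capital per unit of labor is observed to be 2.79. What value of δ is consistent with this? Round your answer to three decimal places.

δ ≈ 0.072

In steady state, investment equals break-even investment: s·k^α = (n + δ)·k.
So s / (n + δ) = (k*)^(1−α) = 2.79^0.51 = 1.6876.
Therefore n + δ = s / 1.6876 = 0.13 / 1.6876 = 0.0770, so δ = 0.0770 − 0.005 = 0.0720.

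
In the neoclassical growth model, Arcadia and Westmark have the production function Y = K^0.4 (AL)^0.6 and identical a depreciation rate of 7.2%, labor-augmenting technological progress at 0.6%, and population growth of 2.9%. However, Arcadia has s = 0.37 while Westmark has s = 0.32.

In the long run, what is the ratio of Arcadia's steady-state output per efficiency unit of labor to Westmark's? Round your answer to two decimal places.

y*_A / y*_W ≈ 1.10

Steady-state y* = [s/(n + g + δ)]^(α/(1−α)), so the ratio is [ (s_A/(n + g + δ)_A) / (s_W/(n + g + δ)_W) ]^0.6667.
s_A/(n + g + δ)_A = 0.37/0.107 = 3.4579; s_W/(n + g + δ)_W = 0.32/0.107 = 2.9907.
Ratio = (3.4579/2.9907)^0.6667 = 1.1562^0.6667 ≈ 1.1016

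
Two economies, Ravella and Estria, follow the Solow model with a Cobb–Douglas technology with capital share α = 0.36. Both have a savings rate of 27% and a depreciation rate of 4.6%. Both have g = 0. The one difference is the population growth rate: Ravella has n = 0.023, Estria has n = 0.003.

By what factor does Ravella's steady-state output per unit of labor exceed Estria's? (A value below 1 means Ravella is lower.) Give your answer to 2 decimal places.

Steady-state y* = [s/(n + δ)]^(α/(1−α)), so the ratio is [ (s_R/(n + δ)_R) / (s_E/(n + δ)_E) ]^0.5625.
s_R/(n + δ)_R = 0.27/0.069 = 3.9130; s_E/(n + δ)_E = 0.27/0.049 = 5.5102.
Ratio = (3.9130/5.5102)^0.5625 = 0.7101^0.5625 ≈ 0.8248

y*_R / y*_E ≈ 0.82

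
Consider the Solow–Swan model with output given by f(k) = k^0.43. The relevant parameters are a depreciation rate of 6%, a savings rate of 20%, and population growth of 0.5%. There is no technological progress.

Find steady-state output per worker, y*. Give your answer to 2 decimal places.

Steady state requires s·f(k) = (n + δ)·k, i.e. s·k^α = (n + δ)·k.
Dividing both sides by k: k^(1−α) = s / (n + δ).
k^0.57 = 0.20 / (0.005 + 0.060) = 0.20 / 0.065 = 3.0769
k* = 3.0769^(1/0.57) ≈ 7.1836
y* = (k*)^α = 7.1836^0.43 ≈ 2.3347

y* = 2.33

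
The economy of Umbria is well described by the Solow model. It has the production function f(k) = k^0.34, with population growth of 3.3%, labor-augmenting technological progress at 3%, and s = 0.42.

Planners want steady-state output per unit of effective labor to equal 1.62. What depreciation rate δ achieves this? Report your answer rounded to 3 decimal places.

In steady state, investment equals break-even investment: s·k^α = (n + g + δ)·k.
Since y* = [s/(n + g + δ)]^(α/(1−α)), we have s/(n + g + δ) = (y*)^((1−α)/α) = 1.62^1.9412 = 2.5510.
Therefore n + g + δ = s / 2.5510 = 0.42 / 2.5510 = 0.1646, so δ = 0.1646 − 0.063 = 0.1016.

δ ≈ 0.102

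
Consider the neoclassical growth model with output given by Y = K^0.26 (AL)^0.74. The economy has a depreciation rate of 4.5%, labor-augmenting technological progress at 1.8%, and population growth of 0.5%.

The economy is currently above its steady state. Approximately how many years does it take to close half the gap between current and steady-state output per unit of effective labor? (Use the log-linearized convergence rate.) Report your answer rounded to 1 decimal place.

half-life ≈ 13.8 years

Near the steady state the convergence rate is λ = (1 − α)(n + g + δ).
λ = (1 − 0.26) × 0.068 = 0.74 × 0.068 = 0.05032
Half-life = ln 2 / λ = 0.6931 / 0.05032 ≈ 13.77 years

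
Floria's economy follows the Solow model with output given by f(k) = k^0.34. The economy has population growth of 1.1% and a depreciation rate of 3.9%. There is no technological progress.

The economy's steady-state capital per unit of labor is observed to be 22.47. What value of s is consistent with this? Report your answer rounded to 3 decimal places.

At the steady state, Δk = 0, so s·k^α = (n + δ)·k.
So s / (n + δ) = (k*)^(1−α) = 22.47^0.66 = 7.7993.
Therefore s = 7.7993 × (n + δ) = 7.7993 × 0.050 = 0.3900.

s ≈ 0.390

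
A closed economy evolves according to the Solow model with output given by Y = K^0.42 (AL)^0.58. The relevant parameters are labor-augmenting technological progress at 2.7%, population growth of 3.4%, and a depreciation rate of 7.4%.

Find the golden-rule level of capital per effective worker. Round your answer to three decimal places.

The golden rule sets f'(k) = n + g + δ, i.e. α·k^(α−1) = n + g + δ.
So k^(1−α) = α / (n + g + δ) = 0.42 / 0.135 = 3.1111.
k_gold = 3.1111^(1/0.58) ≈ 7.0770

k_gold ≈ 7.077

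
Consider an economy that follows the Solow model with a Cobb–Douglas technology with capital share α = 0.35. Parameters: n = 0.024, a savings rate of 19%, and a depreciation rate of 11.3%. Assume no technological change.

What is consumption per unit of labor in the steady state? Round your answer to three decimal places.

c* ≈ 0.966

Steady state requires s·f(k) = (n + δ)·k, i.e. s·k^α = (n + δ)·k.
Rearranging, k^(1−α) = s / (n + δ).
k^0.65 = 0.19 / (0.024 + 0.113) = 0.19 / 0.137 = 1.3869
k* = 1.3869^(1/0.65) ≈ 1.6540
y* = (k*)^α = 1.6540^0.35 ≈ 1.1926
c* = (1 − s)·y* = (1 − 0.19) × 1.1926 ≈ 0.9660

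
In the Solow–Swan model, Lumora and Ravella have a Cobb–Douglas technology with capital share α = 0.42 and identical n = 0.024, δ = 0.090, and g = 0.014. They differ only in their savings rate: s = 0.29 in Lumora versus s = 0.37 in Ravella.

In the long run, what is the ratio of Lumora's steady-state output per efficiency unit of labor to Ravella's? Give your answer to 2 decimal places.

ratio ≈ 0.84

Steady-state y* = [s/(n + g + δ)]^(α/(1−α)), so the ratio is [ (s_L/(n + g + δ)_L) / (s_R/(n + g + δ)_R) ]^0.7241.
s_L/(n + g + δ)_L = 0.29/0.128 = 2.2656; s_R/(n + g + δ)_R = 0.37/0.128 = 2.8906.
Ratio = (2.2656/2.8906)^0.7241 = 0.7838^0.7241 ≈ 0.8383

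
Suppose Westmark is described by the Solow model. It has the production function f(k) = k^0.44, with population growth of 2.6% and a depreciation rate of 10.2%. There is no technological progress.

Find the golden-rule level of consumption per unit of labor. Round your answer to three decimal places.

c_gold ≈ 1.477

At the golden rule, f'(k) = n + δ, so α·k^(α−1) = n + δ and k_gold = (α/(n + δ))^(1/(1−α)).
k_gold = (0.44/0.128)^(1/0.56) = 3.4375^1.7857 ≈ 9.0692
c_gold = f(k_gold) − (n + δ)·k_gold = 2.6383 − 0.128×9.0692 ≈ 1.4774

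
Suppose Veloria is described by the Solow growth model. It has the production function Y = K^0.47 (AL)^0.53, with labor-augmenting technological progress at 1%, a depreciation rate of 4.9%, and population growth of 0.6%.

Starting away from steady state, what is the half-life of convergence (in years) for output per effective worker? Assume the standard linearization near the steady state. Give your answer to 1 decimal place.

about 20.1 years

Near the steady state the convergence rate is λ = (1 − α)(n + g + δ).
λ = (1 − 0.47) × 0.065 = 0.53 × 0.065 = 0.03445
Half-life = ln 2 / λ = 0.6931 / 0.03445 ≈ 20.12 years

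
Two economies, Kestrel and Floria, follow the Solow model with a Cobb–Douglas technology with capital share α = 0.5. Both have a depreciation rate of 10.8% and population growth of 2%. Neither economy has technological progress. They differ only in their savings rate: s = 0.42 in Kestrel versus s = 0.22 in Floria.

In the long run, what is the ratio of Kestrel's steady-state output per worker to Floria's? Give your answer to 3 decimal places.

ratio ≈ 1.909

Steady-state y* = [s/(n + δ)]^(α/(1−α)), so the ratio is [ (s_K/(n + δ)_K) / (s_F/(n + δ)_F) ]^1.
s_K/(n + δ)_K = 0.42/0.128 = 3.2813; s_F/(n + δ)_F = 0.22/0.128 = 1.7188.
Ratio = (3.2813/1.7188)^1 = 1.9091^1 ≈ 1.9091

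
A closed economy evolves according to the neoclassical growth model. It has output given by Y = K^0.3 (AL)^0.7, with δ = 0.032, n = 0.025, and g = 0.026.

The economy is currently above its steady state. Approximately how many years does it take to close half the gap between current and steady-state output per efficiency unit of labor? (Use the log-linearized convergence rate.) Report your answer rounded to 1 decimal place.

Near the steady state the convergence rate is λ = (1 − α)(n + g + δ).
λ = (1 − 0.3) × 0.083 = 0.7 × 0.083 = 0.0581
Half-life = ln 2 / λ = 0.6931 / 0.0581 ≈ 11.93 years

t_½ ≈ 11.9 years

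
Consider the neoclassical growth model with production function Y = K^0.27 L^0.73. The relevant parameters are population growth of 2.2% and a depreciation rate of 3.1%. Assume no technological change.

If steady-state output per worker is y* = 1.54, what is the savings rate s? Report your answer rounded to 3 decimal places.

At the steady state, Δk = 0, so s·k^α = (n + δ)·k.
Since y* = [s/(n + δ)]^(α/(1−α)), we have s/(n + δ) = (y*)^((1−α)/α) = 1.54^2.7037 = 3.2137.
Therefore s = 3.2137 × (n + δ) = 3.2137 × 0.053 = 0.1703.

s ≈ 0.170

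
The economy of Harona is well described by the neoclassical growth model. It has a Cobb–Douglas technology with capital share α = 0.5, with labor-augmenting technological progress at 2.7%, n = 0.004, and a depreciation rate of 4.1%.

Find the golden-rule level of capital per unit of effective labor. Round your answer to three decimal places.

k_gold ≈ 48.225

The golden rule sets f'(k) = n + g + δ, i.e. α·k^(α−1) = n + g + δ.
So k^(1−α) = α / (n + g + δ) = 0.5 / 0.072 = 6.9444.
k_gold = 6.9444^(1/0.5) ≈ 48.2247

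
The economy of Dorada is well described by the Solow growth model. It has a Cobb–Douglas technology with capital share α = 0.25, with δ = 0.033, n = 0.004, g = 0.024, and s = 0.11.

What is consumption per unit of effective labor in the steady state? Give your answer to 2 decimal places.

Steady state requires s·f(k) = (n + g + δ)·k, i.e. s·k^α = (n + g + δ)·k.
Dividing both sides by k: k^(1−α) = s / (n + g + δ).
k^0.75 = 0.11 / (0.004 + 0.024 + 0.033) = 0.11 / 0.061 = 1.8033
k* = 1.8033^(1/0.75) ≈ 2.1949
y* = (k*)^α = 2.1949^0.25 ≈ 1.2172
c* = (1 − s)·y* = (1 − 0.11) × 1.2172 ≈ 1.0833

c* = 1.08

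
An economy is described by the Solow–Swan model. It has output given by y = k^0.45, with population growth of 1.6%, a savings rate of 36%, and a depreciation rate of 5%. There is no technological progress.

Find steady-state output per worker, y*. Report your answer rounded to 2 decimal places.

y* = 4.01

In steady state, investment equals break-even investment: s·k^α = (n + δ)·k.
Rearranging, k^(1−α) = s / (n + δ).
k^0.55 = 0.36 / (0.016 + 0.050) = 0.36 / 0.066 = 5.4545
k* = 5.4545^(1/0.55) ≈ 21.8552
y* = (k*)^α = 21.8552^0.45 ≈ 4.0068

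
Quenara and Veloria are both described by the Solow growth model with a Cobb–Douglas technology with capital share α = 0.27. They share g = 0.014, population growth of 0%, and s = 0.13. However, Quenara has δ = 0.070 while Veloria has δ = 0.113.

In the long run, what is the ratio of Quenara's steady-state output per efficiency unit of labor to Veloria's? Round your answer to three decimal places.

y*_Q / y*_V ≈ 1.165

Steady-state y* = [s/(n + g + δ)]^(α/(1−α)), so the ratio is [ (s_Q/(n + g + δ)_Q) / (s_V/(n + g + δ)_V) ]^0.3699.
s_Q/(n + g + δ)_Q = 0.13/0.084 = 1.5476; s_V/(n + g + δ)_V = 0.13/0.127 = 1.0236.
Ratio = (1.5476/1.0236)^0.3699 = 1.5119^0.3699 ≈ 1.1652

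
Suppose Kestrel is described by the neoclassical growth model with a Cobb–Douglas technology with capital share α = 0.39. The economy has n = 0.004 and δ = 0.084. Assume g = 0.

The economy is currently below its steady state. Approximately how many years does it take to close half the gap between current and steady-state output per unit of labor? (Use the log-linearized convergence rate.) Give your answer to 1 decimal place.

Near the steady state the convergence rate is λ = (1 − α)(n + δ).
λ = (1 − 0.39) × 0.088 = 0.61 × 0.088 = 0.05368
Half-life = ln 2 / λ = 0.6931 / 0.05368 ≈ 12.91 years

t_½ ≈ 12.9 years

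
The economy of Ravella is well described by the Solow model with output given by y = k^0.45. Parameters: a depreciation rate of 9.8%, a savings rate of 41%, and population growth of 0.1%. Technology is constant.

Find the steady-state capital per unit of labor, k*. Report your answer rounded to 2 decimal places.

k* = 13.25

At the steady state, Δk = 0, so s·k^α = (n + δ)·k.
Rearranging, k^(1−α) = s / (n + δ).
k^0.55 = 0.41 / (0.001 + 0.098) = 0.41 / 0.099 = 4.1414
k* = 4.1414^(1/0.55) ≈ 13.2460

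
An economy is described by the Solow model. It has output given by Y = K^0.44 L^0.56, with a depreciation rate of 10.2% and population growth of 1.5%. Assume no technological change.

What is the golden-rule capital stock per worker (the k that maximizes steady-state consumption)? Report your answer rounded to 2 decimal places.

k_gold ≈ 10.65

The golden rule sets f'(k) = n + δ, i.e. α·k^(α−1) = n + δ.
So k^(1−α) = α / (n + δ) = 0.44 / 0.117 = 3.7607.
k_gold = 3.7607^(1/0.56) ≈ 10.6479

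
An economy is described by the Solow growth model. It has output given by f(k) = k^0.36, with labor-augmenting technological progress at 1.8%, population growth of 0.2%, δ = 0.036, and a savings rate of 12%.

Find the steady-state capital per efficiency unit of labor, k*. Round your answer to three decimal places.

Steady state requires s·f(k) = (n + g + δ)·k, i.e. s·k^α = (n + g + δ)·k.
Rearranging, k^(1−α) = s / (n + g + δ).
k^0.64 = 0.12 / (0.002 + 0.018 + 0.036) = 0.12 / 0.056 = 2.1429
k* = 2.1429^(1/0.64) ≈ 3.2900

k* = 3.290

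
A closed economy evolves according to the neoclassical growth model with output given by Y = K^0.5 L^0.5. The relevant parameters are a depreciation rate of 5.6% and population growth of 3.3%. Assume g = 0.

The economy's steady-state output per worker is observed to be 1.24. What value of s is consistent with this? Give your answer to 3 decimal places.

Steady state requires s·f(k) = (n + δ)·k, i.e. s·k^α = (n + δ)·k.
Since y* = [s/(n + δ)]^(α/(1−α)), we have s/(n + δ) = (y*)^((1−α)/α) = 1.24^1 = 1.2400.
Therefore s = 1.2400 × (n + δ) = 1.2400 × 0.089 = 0.1104.

s ≈ 0.110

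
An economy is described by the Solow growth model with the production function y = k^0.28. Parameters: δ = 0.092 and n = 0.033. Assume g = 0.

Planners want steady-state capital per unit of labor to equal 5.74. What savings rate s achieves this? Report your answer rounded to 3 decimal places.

s ≈ 0.440

In steady state, investment equals break-even investment: s·k^α = (n + δ)·k.
So s / (n + δ) = (k*)^(1−α) = 5.74^0.72 = 3.5190.
Therefore s = 3.5190 × (n + δ) = 3.5190 × 0.125 = 0.4399.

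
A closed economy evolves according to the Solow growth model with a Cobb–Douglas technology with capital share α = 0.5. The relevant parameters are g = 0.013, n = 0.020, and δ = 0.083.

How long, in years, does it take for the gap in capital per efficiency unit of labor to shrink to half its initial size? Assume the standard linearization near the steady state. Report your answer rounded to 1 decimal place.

t_½ ≈ 12.0 years

Near the steady state the convergence rate is λ = (1 − α)(n + g + δ).
λ = (1 − 0.5) × 0.116 = 0.5 × 0.116 = 0.0580
Half-life = ln 2 / λ = 0.6931 / 0.0580 ≈ 11.95 years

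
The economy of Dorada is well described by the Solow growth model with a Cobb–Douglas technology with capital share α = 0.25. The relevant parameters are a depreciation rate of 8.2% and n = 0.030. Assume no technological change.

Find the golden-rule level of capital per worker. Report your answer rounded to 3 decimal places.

k_gold ≈ 2.917

The golden rule sets f'(k) = n + δ, i.e. α·k^(α−1) = n + δ.
So k^(1−α) = α / (n + δ) = 0.25 / 0.112 = 2.2321.
k_gold = 2.2321^(1/0.75) ≈ 2.9171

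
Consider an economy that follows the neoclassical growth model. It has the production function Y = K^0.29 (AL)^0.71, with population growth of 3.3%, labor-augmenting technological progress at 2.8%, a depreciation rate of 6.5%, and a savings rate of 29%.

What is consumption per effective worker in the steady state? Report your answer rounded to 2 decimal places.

c* ≈ 1.00

In steady state, investment equals break-even investment: s·k^α = (n + g + δ)·k.
Dividing both sides by k: k^(1−α) = s / (n + g + δ).
k^0.71 = 0.29 / (0.033 + 0.028 + 0.065) = 0.29 / 0.126 = 2.3016
k* = 2.3016^(1/0.71) ≈ 3.2352
y* = (k*)^α = 3.2352^0.29 ≈ 1.4056
c* = (1 − s)·y* = (1 − 0.29) × 1.4056 ≈ 0.9980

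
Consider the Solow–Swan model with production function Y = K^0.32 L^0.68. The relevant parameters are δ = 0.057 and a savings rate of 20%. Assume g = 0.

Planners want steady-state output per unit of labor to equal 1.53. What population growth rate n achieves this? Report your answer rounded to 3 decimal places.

Steady state requires s·f(k) = (n + δ)·k, i.e. s·k^α = (n + δ)·k.
Since y* = [s/(n + δ)]^(α/(1−α)), we have s/(n + δ) = (y*)^((1−α)/α) = 1.53^2.125 = 2.4687.
Therefore n + δ = s / 2.4687 = 0.20 / 2.4687 = 0.0810, so n = 0.0810 − 0.057 = 0.0240.

n ≈ 0.024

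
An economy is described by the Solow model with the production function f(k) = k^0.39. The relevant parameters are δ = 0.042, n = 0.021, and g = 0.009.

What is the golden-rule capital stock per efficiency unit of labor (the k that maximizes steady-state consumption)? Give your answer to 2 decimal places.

The golden rule sets f'(k) = n + g + δ, i.e. α·k^(α−1) = n + g + δ.
So k^(1−α) = α / (n + g + δ) = 0.39 / 0.072 = 5.4167.
k_gold = 5.4167^(1/0.61) ≈ 15.9531

k_gold ≈ 15.95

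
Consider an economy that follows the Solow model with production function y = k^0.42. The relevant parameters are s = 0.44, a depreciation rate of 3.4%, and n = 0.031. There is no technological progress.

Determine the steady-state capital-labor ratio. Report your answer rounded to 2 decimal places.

k* ≈ 27.04

Steady state requires s·f(k) = (n + δ)·k, i.e. s·k^α = (n + δ)·k.
Rearranging, k^(1−α) = s / (n + δ).
k^0.58 = 0.44 / (0.031 + 0.034) = 0.44 / 0.065 = 6.7692
k* = 6.7692^(1/0.58) ≈ 27.0372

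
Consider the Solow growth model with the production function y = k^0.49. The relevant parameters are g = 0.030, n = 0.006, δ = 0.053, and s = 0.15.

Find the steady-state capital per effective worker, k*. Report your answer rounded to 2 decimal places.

At the steady state, Δk = 0, so s·k^α = (n + g + δ)·k.
Dividing both sides by k: k^(1−α) = s / (n + g + δ).
k^0.51 = 0.15 / (0.006 + 0.030 + 0.053) = 0.15 / 0.089 = 1.6854
k* = 1.6854^(1/0.51) ≈ 2.7830

k* ≈ 2.78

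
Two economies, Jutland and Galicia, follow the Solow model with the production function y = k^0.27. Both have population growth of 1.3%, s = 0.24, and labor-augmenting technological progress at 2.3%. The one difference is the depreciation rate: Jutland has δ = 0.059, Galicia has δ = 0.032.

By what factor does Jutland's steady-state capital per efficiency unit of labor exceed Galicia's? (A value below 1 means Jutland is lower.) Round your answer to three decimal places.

Steady-state k* = [s/(n + g + δ)]^(1/(1−α)), so the ratio is [ (s_J/(n + g + δ)_J) / (s_G/(n + g + δ)_G) ]^1.3699.
s_J/(n + g + δ)_J = 0.24/0.095 = 2.5263; s_G/(n + g + δ)_G = 0.24/0.068 = 3.5294.
Ratio = (2.5263/3.5294)^1.3699 = 0.7158^1.3699 ≈ 0.6325

k*_J / k*_G ≈ 0.633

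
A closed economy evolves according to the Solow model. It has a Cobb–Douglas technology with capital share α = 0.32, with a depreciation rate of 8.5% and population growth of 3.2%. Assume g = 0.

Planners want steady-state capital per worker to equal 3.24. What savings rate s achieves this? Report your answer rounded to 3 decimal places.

s ≈ 0.260

In steady state, investment equals break-even investment: s·k^α = (n + δ)·k.
So s / (n + δ) = (k*)^(1−α) = 3.24^0.68 = 2.2242.
Therefore s = 2.2242 × (n + δ) = 2.2242 × 0.117 = 0.2602.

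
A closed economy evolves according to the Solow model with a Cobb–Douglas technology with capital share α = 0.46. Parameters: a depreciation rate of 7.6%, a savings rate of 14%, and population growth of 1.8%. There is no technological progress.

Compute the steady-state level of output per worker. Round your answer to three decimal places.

In steady state, investment equals break-even investment: s·k^α = (n + δ)·k.
Rearranging, k^(1−α) = s / (n + δ).
k^0.54 = 0.14 / (0.018 + 0.076) = 0.14 / 0.094 = 1.4894
k* = 1.4894^(1/0.54) ≈ 2.0912
y* = (k*)^α = 2.0912^0.46 ≈ 1.4040

y* = 1.404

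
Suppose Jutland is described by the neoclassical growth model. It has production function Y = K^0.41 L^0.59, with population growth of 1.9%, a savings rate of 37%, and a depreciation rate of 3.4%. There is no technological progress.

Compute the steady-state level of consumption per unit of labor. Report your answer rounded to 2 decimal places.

At the steady state, Δk = 0, so s·k^α = (n + δ)·k.
Rearranging, k^(1−α) = s / (n + δ).
k^0.59 = 0.37 / (0.019 + 0.034) = 0.37 / 0.053 = 6.9811
k* = 6.9811^(1/0.59) ≈ 26.9389
y* = (k*)^α = 26.9389^0.41 ≈ 3.8588
c* = (1 − s)·y* = (1 − 0.37) × 3.8588 ≈ 2.4310

c* ≈ 2.43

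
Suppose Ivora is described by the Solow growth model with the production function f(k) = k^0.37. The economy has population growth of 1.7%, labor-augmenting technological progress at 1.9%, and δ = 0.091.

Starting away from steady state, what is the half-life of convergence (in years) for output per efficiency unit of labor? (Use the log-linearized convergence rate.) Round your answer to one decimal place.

Near the steady state the convergence rate is λ = (1 − α)(n + g + δ).
λ = (1 − 0.37) × 0.127 = 0.63 × 0.127 = 0.08001
Half-life = ln 2 / λ = 0.6931 / 0.08001 ≈ 8.66 years

about 8.7 years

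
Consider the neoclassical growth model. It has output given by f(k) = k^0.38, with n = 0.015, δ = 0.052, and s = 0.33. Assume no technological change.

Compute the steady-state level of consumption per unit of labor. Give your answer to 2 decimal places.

c* = 1.78

Steady state requires s·f(k) = (n + δ)·k, i.e. s·k^α = (n + δ)·k.
Rearranging, k^(1−α) = s / (n + δ).
k^0.62 = 0.33 / (0.015 + 0.052) = 0.33 / 0.067 = 4.9254
k* = 4.9254^(1/0.62) ≈ 13.0870
y* = (k*)^α = 13.0870^0.38 ≈ 2.6570
c* = (1 − s)·y* = (1 − 0.33) × 2.6570 ≈ 1.7802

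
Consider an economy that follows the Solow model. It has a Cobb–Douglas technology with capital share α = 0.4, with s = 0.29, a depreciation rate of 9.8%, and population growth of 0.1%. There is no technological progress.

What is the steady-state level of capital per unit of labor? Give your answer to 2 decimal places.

In steady state, investment equals break-even investment: s·k^α = (n + δ)·k.
Rearranging, k^(1−α) = s / (n + δ).
k^0.6 = 0.29 / (0.001 + 0.098) = 0.29 / 0.099 = 2.9293
k* = 2.9293^(1/0.6) ≈ 5.9971

k* = 6.00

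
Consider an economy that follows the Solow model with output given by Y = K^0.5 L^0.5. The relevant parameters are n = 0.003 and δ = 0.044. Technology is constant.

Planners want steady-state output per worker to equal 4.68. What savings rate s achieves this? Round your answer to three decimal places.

Steady state requires s·f(k) = (n + δ)·k, i.e. s·k^α = (n + δ)·k.
Since y* = [s/(n + δ)]^(α/(1−α)), we have s/(n + δ) = (y*)^((1−α)/α) = 4.68^1 = 4.6800.
Therefore s = 4.6800 × (n + δ) = 4.6800 × 0.047 = 0.2200.

s ≈ 0.220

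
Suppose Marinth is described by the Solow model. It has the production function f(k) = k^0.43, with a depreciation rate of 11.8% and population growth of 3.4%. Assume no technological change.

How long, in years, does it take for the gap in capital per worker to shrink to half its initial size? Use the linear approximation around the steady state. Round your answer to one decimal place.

Near the steady state the convergence rate is λ = (1 − α)(n + δ).
λ = (1 − 0.43) × 0.152 = 0.57 × 0.152 = 0.08664
Half-life = ln 2 / λ = 0.6931 / 0.08664 ≈ 8.00 years

t_½ ≈ 8.0 years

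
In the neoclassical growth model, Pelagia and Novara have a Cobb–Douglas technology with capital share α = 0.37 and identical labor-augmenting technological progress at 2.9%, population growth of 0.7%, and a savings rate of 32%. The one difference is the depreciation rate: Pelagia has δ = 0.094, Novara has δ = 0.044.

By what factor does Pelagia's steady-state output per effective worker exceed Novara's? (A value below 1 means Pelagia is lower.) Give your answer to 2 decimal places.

Steady-state y* = [s/(n + g + δ)]^(α/(1−α)), so the ratio is [ (s_P/(n + g + δ)_P) / (s_N/(n + g + δ)_N) ]^0.5873.
s_P/(n + g + δ)_P = 0.32/0.130 = 2.4615; s_N/(n + g + δ)_N = 0.32/0.080 = 4.0000.
Ratio = (2.4615/4.0000)^0.5873 = 0.6154^0.5873 ≈ 0.7519

ratio ≈ 0.75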